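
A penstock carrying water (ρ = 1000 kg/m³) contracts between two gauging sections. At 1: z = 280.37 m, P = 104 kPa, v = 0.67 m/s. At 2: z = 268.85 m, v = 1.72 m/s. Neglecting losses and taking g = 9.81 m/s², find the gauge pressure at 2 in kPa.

Pressure head at 1: ψ₁ = P₁/(ρg) = 104×1000 / (1000 × 9.81) = 10.60 m.
Velocity heads: v₁²/2g = 0.67²/19.62 = 0.023 m; v₂²/2g = 1.72²/19.62 = 0.151 m.
Total head H = z₁ + ψ₁ + v₁²/2g = 280.37 + 10.60 + 0.023 = 290.99 m.
ψ₂ = H − z₂ − v₂²/2g = 290.99 − 268.85 − 0.151 = 21.99 m.
P₂ = ρgψ₂ = 1000 × 9.81 × 21.99 ≈ 216 kPa.

P₂ ≈ 216 kPa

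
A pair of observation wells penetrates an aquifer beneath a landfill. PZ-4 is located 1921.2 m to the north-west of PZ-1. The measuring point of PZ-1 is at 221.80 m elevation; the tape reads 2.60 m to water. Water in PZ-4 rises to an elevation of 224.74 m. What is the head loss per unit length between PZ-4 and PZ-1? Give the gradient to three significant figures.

i ≈ 0.00288 m/m

Total head at PZ-1: h = 221.80 − 2.60 = 219.20 m.
Total head at PZ-4: h = 224.74 m (water level in the piezometer is the total head).
Head difference: h(PZ-1) − h(PZ-4) = 219.20 − 224.74 = -5.54 m.
Hydraulic gradient: i = |Δh| / L = 5.54 / 1921.2 = 0.00288.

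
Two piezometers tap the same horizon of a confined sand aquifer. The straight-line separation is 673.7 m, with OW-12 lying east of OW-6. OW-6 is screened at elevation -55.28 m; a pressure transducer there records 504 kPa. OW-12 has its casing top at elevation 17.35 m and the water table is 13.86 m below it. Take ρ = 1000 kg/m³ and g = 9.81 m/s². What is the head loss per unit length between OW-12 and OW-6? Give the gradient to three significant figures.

i ≈ 0.0110 m/m

Pressure head at OW-6: ψ = P/(ρg) = 504×1000 / (1000 × 9.81) = 51.38 m.
Total head at OW-6: h = z + ψ = -55.28 + 51.38 = -3.90 m.
Total head at OW-12: h = 17.35 − 13.86 = 3.49 m.
Head difference: h(OW-6) − h(OW-12) = -3.90 − 3.49 = -7.39 m.
Hydraulic gradient: i = |Δh| / L = 7.39 / 673.7 = 0.0110.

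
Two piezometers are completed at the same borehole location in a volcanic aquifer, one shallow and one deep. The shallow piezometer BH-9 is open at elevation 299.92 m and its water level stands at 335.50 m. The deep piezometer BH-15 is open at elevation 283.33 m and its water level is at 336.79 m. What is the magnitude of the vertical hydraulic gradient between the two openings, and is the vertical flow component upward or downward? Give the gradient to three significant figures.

|i_v| ≈ 0.0778; vertical flow is upward

Total head at BH-9: h = 335.50 m (water level in the standpipe).
Total head at BH-15: h = 336.79 m.
Δh = h(BH-9) − h(BH-15) = 335.50 − 336.79 = -1.29 m.
Vertical separation Δz = 299.92 − 283.33 = 16.59 m.
|i_v| = |Δh| / Δz = 1.29 / 16.59 = 0.0778.
Head is higher in the deep piezometer, so vertical flow is upward (discharge condition).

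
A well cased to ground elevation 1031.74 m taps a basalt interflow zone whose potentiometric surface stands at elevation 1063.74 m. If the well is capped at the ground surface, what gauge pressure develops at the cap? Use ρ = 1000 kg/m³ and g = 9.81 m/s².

P ≈ 314 kPa

Head above the cap: Δh = 1063.74 − 1031.74 = 32.00 m.
P = ρgΔh = 1000 × 9.81 × 32.00 = 313920 Pa ≈ 314 kPa.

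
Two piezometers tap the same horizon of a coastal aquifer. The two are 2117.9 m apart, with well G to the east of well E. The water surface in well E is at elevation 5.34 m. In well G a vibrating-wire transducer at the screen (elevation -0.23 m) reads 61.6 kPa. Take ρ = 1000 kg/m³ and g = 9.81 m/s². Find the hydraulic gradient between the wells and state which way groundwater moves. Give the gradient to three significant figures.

i ≈ 0.000335; groundwater flows toward the west

Total head at well E: h = 5.34 m (water level in the piezometer is the total head).
Pressure head at well G: ψ = P/(ρg) = 61.6×1000 / (1000 × 9.81) = 6.28 m.
Total head at well G: h = z + ψ = -0.23 + 6.28 = 6.05 m.
Head difference: h(well E) − h(well G) = 5.34 − 6.05 = -0.71 m.
Hydraulic gradient: i = |Δh| / L = 0.71 / 2117.9 = 0.000335.
Flow is from higher to lower head: from well G toward well E, i.e. toward the west.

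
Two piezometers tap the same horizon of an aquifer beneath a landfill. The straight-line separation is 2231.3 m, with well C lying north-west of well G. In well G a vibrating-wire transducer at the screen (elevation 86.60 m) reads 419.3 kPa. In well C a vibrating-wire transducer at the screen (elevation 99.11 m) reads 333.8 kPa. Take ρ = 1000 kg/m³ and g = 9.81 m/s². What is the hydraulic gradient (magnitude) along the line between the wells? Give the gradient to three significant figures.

i ≈ 0.00170

Pressure head at well G: ψ = P/(ρg) = 419.3×1000 / (1000 × 9.81) = 42.74 m.
Total head at well G: h = z + ψ = 86.60 + 42.74 = 129.34 m.
Pressure head at well C: ψ = P/(ρg) = 333.8×1000 / (1000 × 9.81) = 34.03 m.
Total head at well C: h = z + ψ = 99.11 + 34.03 = 133.14 m.
Head difference: h(well G) − h(well C) = 129.34 − 133.14 = -3.80 m.
Hydraulic gradient: i = |Δh| / L = 3.80 / 2231.3 = 0.00170.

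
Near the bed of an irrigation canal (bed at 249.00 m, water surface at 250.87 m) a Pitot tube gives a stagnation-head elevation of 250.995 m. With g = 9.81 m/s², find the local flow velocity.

v ≈ 1.57 m/s

Near the bed, under hydrostatic conditions, the piezometric head (z + ψ) equals the free-surface elevation, 250.87 m.
Velocity head = total − piezometric = 250.995 − 250.87 = 0.125 m.
v = √(2g·h_v) = √(2 × 9.81 × 0.125) = 1.57 m/s.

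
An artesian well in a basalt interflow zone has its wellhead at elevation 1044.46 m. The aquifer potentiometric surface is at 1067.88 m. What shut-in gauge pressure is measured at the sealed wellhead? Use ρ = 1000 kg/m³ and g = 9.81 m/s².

P ≈ 230 kPa

Head above the cap: Δh = 1067.88 − 1044.46 = 23.42 m.
P = ρgΔh = 1000 × 9.81 × 23.42 = 229750 Pa ≈ 230 kPa.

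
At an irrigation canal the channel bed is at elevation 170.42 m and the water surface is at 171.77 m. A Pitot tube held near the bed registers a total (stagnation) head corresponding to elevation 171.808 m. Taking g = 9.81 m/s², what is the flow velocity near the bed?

v ≈ 0.863 m/s

Near the bed, under hydrostatic conditions, the piezometric head (z + ψ) equals the free-surface elevation, 171.77 m.
Velocity head = total − piezometric = 171.808 − 171.77 = 0.038 m.
v = √(2g·h_v) = √(2 × 9.81 × 0.038) = 0.863 m/s.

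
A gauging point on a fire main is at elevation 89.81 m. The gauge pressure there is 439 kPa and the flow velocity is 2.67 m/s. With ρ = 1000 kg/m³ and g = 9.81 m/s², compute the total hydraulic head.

Pressure head ψ = P/(ρg) = 439×1000 / (1000 × 9.81) = 44.75 m.
Velocity head = v²/(2g) = 2.67² / (2 × 9.81) = 0.363 m.
h = z + ψ + v²/(2g) = 89.81 + 44.75 + 0.363 = 134.92 m.

h ≈ 134.92 m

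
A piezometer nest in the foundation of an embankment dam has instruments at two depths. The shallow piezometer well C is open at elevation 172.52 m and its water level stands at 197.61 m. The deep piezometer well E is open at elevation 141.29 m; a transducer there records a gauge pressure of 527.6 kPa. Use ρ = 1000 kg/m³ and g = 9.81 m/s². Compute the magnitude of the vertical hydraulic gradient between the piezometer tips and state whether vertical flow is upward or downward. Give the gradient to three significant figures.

Total head at well C: h = 197.61 m (water level in the standpipe).
Pressure head at well E: ψ = P/(ρg) = 527.6×1000 / (1000 × 9.81) = 53.78 m.
Total head at well E: h = z + ψ = 141.29 + 53.78 = 195.07 m.
Δh = h(well C) − h(well E) = 197.61 − 195.07 = 2.54 m.
Vertical separation Δz = 172.52 − 141.29 = 31.23 m.
|i_v| = |Δh| / Δz = 2.54 / 31.23 = 0.0813.
Head is higher in the shallow piezometer, so vertical flow is downward (recharge condition).

|i_v| ≈ 0.0813; vertical flow is downward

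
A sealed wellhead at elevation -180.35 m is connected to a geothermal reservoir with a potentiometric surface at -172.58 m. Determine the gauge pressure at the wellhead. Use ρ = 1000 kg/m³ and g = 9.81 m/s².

Head above the cap: Δh = -172.58 − (-180.35) = 7.77 m.
P = ρgΔh = 1000 × 9.81 × 7.77 = 76224 Pa ≈ 76.2 kPa.

P ≈ 76.2 kPa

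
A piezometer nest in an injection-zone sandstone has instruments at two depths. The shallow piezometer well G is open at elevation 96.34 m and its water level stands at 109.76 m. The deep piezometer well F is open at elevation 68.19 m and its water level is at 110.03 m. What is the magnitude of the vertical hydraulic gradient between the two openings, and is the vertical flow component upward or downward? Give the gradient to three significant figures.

|i_v| ≈ 0.00959; vertical flow is upward

Total head at well G: h = 109.76 m (water level in the standpipe).
Total head at well F: h = 110.03 m.
Δh = h(well G) − h(well F) = 109.76 − 110.03 = -0.27 m.
Vertical separation Δz = 96.34 − 68.19 = 28.15 m.
|i_v| = |Δh| / Δz = 0.27 / 28.15 = 0.00959.
Head is higher in the deep piezometer, so vertical flow is upward (discharge condition).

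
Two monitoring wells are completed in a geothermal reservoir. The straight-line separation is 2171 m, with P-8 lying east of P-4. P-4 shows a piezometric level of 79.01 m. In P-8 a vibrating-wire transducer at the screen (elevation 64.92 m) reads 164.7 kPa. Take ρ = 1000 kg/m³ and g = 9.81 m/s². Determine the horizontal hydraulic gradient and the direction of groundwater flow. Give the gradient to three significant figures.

Total head at P-4: h = 79.01 m (water level in the piezometer is the total head).
Pressure head at P-8: ψ = P/(ρg) = 164.7×1000 / (1000 × 9.81) = 16.79 m.
Total head at P-8: h = z + ψ = 64.92 + 16.79 = 81.71 m.
Head difference: h(P-4) − h(P-8) = 79.01 − 81.71 = -2.70 m.
Hydraulic gradient: i = |Δh| / L = 2.70 / 2171 = 0.00124.
Flow is from higher to lower head: from P-8 toward P-4, i.e. toward the west.

i ≈ 0.00124; groundwater flows toward the west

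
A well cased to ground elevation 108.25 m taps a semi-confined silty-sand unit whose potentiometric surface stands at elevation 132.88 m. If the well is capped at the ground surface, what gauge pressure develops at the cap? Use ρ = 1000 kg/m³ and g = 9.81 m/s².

Head above the cap: Δh = 132.88 − 108.25 = 24.63 m.
P = ρgΔh = 1000 × 9.81 × 24.63 = 241620 Pa ≈ 242 kPa.

P ≈ 242 kPa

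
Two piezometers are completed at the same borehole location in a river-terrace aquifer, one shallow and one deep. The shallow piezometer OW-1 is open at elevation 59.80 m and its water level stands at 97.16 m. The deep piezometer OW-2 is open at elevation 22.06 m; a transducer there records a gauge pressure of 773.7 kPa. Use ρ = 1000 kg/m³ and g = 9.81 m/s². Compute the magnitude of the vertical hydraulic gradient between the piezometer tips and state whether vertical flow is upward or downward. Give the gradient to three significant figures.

Total head at OW-1: h = 97.16 m (water level in the standpipe).
Pressure head at OW-2: ψ = P/(ρg) = 773.7×1000 / (1000 × 9.81) = 78.87 m.
Total head at OW-2: h = z + ψ = 22.06 + 78.87 = 100.93 m.
Δh = h(OW-1) − h(OW-2) = 97.16 − 100.93 = -3.77 m.
Vertical separation Δz = 59.80 − 22.06 = 37.74 m.
|i_v| = |Δh| / Δz = 3.77 / 37.74 = 0.0999.
Head is higher in the deep piezometer, so vertical flow is upward (discharge condition).

|i_v| ≈ 0.0999; vertical flow is upward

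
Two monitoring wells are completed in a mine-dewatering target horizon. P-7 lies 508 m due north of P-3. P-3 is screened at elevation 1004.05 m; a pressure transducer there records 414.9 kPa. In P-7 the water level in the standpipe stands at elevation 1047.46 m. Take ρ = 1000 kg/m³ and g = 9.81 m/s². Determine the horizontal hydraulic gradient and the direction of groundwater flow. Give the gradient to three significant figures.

Pressure head at P-3: ψ = P/(ρg) = 414.9×1000 / (1000 × 9.81) = 42.29 m.
Total head at P-3: h = z + ψ = 1004.05 + 42.29 = 1046.34 m.
Total head at P-7: h = 1047.46 m (water level in the piezometer is the total head).
Head difference: h(P-3) − h(P-7) = 1046.34 − 1047.46 = -1.12 m.
Hydraulic gradient: i = |Δh| / L = 1.12 / 508 = 0.00220.
Flow is from higher to lower head: from P-7 toward P-3, i.e. toward the south.

i ≈ 0.00220; groundwater flows toward the south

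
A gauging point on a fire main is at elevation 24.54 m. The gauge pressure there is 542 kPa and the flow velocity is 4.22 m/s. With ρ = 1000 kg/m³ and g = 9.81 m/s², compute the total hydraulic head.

Pressure head ψ = P/(ρg) = 542×1000 / (1000 × 9.81) = 55.25 m.
Velocity head = v²/(2g) = 4.22² / (2 × 9.81) = 0.908 m.
h = z + ψ + v²/(2g) = 24.54 + 55.25 + 0.908 = 80.70 m.

h ≈ 80.70 m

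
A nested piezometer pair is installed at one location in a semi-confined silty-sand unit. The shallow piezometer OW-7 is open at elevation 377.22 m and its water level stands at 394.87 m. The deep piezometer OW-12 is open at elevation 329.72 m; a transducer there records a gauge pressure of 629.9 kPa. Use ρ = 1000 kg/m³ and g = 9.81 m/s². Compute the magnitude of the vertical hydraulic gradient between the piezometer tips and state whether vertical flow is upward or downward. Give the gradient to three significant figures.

Total head at OW-7: h = 394.87 m (water level in the standpipe).
Pressure head at OW-12: ψ = P/(ρg) = 629.9×1000 / (1000 × 9.81) = 64.21 m.
Total head at OW-12: h = z + ψ = 329.72 + 64.21 = 393.93 m.
Δh = h(OW-7) − h(OW-12) = 394.87 − 393.93 = 0.94 m.
Vertical separation Δz = 377.22 − 329.72 = 47.50 m.
|i_v| = |Δh| / Δz = 0.94 / 47.50 = 0.0198.
Head is higher in the shallow piezometer, so vertical flow is downward (recharge condition).

|i_v| ≈ 0.0198; vertical flow is downward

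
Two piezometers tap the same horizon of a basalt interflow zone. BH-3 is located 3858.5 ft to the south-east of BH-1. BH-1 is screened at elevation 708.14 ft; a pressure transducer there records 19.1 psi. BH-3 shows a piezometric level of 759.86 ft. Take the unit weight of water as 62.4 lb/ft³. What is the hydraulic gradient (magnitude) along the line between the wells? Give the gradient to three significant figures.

Pressure head at BH-1: ψ = 144·P/γ = 144 × 19.1 / 62.4 = 44.08 ft.
Total head at BH-1: h = z + ψ = 708.14 + 44.08 = 752.22 ft.
Total head at BH-3: h = 759.86 ft (water level in the piezometer is the total head).
Head difference: h(BH-1) − h(BH-3) = 752.22 − 759.86 = -7.64 ft.
Hydraulic gradient: i = |Δh| / L = 7.64 / 3858.5 = 0.00198.

i ≈ 0.00198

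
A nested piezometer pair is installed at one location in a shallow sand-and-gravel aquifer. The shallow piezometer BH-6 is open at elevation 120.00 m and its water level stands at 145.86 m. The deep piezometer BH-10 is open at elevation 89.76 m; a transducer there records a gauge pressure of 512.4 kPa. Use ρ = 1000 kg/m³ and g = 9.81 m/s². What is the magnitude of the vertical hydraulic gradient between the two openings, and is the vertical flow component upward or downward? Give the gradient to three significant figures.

|i_v| ≈ 0.128; vertical flow is downward

Total head at BH-6: h = 145.86 m (water level in the standpipe).
Pressure head at BH-10: ψ = P/(ρg) = 512.4×1000 / (1000 × 9.81) = 52.23 m.
Total head at BH-10: h = z + ψ = 89.76 + 52.23 = 141.99 m.
Δh = h(BH-6) − h(BH-10) = 145.86 − 141.99 = 3.87 m.
Vertical separation Δz = 120.00 − 89.76 = 30.24 m.
|i_v| = |Δh| / Δz = 3.87 / 30.24 = 0.128.
Head is higher in the shallow piezometer, so vertical flow is downward (recharge condition).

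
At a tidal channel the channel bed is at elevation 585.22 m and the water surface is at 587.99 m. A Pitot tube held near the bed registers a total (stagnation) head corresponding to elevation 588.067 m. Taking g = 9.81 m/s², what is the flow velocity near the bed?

Near the bed, under hydrostatic conditions, the piezometric head (z + ψ) equals the free-surface elevation, 587.99 m.
Velocity head = total − piezometric = 588.067 − 587.99 = 0.077 m.
v = √(2g·h_v) = √(2 × 9.81 × 0.077) = 1.23 m/s.

v ≈ 1.23 m/s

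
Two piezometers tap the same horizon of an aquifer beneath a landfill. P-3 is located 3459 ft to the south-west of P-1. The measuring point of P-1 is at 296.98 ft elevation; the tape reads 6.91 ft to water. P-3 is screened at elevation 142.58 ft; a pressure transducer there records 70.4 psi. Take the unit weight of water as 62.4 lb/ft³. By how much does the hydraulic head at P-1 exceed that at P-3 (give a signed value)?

Δh ≈ -14.97 ft

Total head at P-1: h = 296.98 − 6.91 = 290.07 ft.
Pressure head at P-3: ψ = 144·P/γ = 144 × 70.4 / 62.4 = 162.46 ft.
Total head at P-3: h = z + ψ = 142.58 + 162.46 = 305.04 ft.
Head difference: h(P-1) − h(P-3) = 290.07 − 305.04 = -14.97 ft.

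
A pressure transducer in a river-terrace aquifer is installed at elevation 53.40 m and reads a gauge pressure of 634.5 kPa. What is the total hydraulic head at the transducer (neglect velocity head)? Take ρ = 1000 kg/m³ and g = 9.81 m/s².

h ≈ 118.08 m

ψ = P/(ρg) = 634.5×1000 / (1000 × 9.81) = 64.68 m.
h = z + ψ = 53.40 + 64.68 = 118.08 m.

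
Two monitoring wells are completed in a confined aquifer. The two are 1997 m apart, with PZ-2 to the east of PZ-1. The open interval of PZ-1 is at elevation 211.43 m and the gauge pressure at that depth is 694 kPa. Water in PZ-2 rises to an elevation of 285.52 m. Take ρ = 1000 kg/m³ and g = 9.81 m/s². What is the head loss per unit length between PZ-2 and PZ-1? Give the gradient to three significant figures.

i ≈ 0.00168 m/m

Pressure head at PZ-1: ψ = P/(ρg) = 694×1000 / (1000 × 9.81) = 70.74 m.
Total head at PZ-1: h = z + ψ = 211.43 + 70.74 = 282.17 m.
Total head at PZ-2: h = 285.52 m (water level in the piezometer is the total head).
Head difference: h(PZ-1) − h(PZ-2) = 282.17 − 285.52 = -3.35 m.
Hydraulic gradient: i = |Δh| / L = 3.35 / 1997 = 0.00168.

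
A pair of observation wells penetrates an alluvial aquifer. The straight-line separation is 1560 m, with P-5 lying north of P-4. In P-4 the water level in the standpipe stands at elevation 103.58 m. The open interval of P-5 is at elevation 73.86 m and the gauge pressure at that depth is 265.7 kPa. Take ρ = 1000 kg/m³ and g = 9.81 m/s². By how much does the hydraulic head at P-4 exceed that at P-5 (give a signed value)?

Δh ≈ 2.64 m

Total head at P-4: h = 103.58 m (water level in the piezometer is the total head).
Pressure head at P-5: ψ = P/(ρg) = 265.7×1000 / (1000 × 9.81) = 27.08 m.
Total head at P-5: h = z + ψ = 73.86 + 27.08 = 100.94 m.
Head difference: h(P-4) − h(P-5) = 103.58 − 100.94 = 2.64 m.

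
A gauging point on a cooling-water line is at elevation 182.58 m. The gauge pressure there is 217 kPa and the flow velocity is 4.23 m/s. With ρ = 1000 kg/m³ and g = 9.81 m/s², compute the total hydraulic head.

h ≈ 205.61 m

Pressure head ψ = P/(ρg) = 217×1000 / (1000 × 9.81) = 22.12 m.
Velocity head = v²/(2g) = 4.23² / (2 × 9.81) = 0.912 m.
h = z + ψ + v²/(2g) = 182.58 + 22.12 + 0.912 = 205.61 m.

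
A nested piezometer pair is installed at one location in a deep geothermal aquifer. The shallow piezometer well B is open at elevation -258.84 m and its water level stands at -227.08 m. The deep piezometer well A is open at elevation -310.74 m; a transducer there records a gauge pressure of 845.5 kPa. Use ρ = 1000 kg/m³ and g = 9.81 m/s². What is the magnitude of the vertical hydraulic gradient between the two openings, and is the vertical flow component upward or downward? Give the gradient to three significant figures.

|i_v| ≈ 0.0487; vertical flow is upward

Total head at well B: h = -227.08 m (water level in the standpipe).
Pressure head at well A: ψ = P/(ρg) = 845.5×1000 / (1000 × 9.81) = 86.19 m.
Total head at well A: h = z + ψ = -310.74 + 86.19 = -224.55 m.
Δh = h(well B) − h(well A) = -227.08 − (-224.55) = -2.53 m.
Vertical separation Δz = -258.84 − (-310.74) = 51.90 m.
|i_v| = |Δh| / Δz = 2.53 / 51.90 = 0.0487.
Head is higher in the deep piezometer, so vertical flow is upward (discharge condition).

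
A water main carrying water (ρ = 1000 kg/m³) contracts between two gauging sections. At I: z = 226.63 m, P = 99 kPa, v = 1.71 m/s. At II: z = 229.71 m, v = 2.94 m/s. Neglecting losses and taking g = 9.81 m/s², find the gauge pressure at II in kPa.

Pressure head at I: ψ₁ = P₁/(ρg) = 99×1000 / (1000 × 9.81) = 10.09 m.
Velocity heads: v₁²/2g = 1.71²/19.62 = 0.149 m; v₂²/2g = 2.94²/19.62 = 0.441 m.
Total head H = z₁ + ψ₁ + v₁²/2g = 226.63 + 10.09 + 0.149 = 236.87 m.
ψ₂ = H − z₂ − v₂²/2g = 236.87 − 229.71 − 0.441 = 6.72 m.
P₂ = ρgψ₂ = 1000 × 9.81 × 6.72 ≈ 65.9 kPa.

P₂ ≈ 65.9 kPa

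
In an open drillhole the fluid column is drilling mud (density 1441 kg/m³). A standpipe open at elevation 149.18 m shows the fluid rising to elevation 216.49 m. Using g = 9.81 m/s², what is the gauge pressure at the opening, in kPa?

P ≈ 952 kPa

Pressure head ψ = h − z = 216.49 − 149.18 = 67.31 m.
P = ρgψ = 1441 × 9.81 × 67.31 = 951508 Pa ≈ 952 kPa.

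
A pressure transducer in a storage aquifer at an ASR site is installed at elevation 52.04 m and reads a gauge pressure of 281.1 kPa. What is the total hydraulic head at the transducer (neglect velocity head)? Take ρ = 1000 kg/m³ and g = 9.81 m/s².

ψ = P/(ρg) = 281.1×1000 / (1000 × 9.81) = 28.65 m.
h = z + ψ = 52.04 + 28.65 = 80.69 m.

h ≈ 80.69 m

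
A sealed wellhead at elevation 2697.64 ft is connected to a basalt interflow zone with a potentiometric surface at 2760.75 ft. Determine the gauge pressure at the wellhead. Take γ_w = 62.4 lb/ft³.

P ≈ 27.3 psi

Head above the cap: Δh = 2760.75 − 2697.64 = 63.11 ft.
P = γΔh/144 = 62.4 × 63.11 / 144 = 27.3 psi.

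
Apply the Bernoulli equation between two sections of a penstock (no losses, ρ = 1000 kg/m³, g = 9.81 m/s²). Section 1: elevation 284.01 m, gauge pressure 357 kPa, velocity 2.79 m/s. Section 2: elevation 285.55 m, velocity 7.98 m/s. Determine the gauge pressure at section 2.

Pressure head at 1: ψ₁ = P₁/(ρg) = 357×1000 / (1000 × 9.81) = 36.39 m.
Velocity heads: v₁²/2g = 2.79²/19.62 = 0.397 m; v₂²/2g = 7.98²/19.62 = 3.246 m.
Total head H = z₁ + ψ₁ + v₁²/2g = 284.01 + 36.39 + 0.397 = 320.80 m.
ψ₂ = H − z₂ − v₂²/2g = 320.80 − 285.55 − 3.246 = 32.00 m.
P₂ = ρgψ₂ = 1000 × 9.81 × 32.00 ≈ 314 kPa.

P₂ ≈ 314 kPa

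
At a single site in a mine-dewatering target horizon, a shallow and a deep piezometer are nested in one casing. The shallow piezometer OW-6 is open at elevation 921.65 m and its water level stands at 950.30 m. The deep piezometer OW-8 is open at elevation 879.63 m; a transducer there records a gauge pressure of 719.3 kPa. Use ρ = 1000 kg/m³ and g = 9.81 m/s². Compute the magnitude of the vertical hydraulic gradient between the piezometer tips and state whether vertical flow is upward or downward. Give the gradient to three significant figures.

|i_v| ≈ 0.0631; vertical flow is upward

Total head at OW-6: h = 950.30 m (water level in the standpipe).
Pressure head at OW-8: ψ = P/(ρg) = 719.3×1000 / (1000 × 9.81) = 73.32 m.
Total head at OW-8: h = z + ψ = 879.63 + 73.32 = 952.95 m.
Δh = h(OW-6) − h(OW-8) = 950.30 − 952.95 = -2.65 m.
Vertical separation Δz = 921.65 − 879.63 = 42.02 m.
|i_v| = |Δh| / Δz = 2.65 / 42.02 = 0.0631.
Head is higher in the deep piezometer, so vertical flow is upward (discharge condition).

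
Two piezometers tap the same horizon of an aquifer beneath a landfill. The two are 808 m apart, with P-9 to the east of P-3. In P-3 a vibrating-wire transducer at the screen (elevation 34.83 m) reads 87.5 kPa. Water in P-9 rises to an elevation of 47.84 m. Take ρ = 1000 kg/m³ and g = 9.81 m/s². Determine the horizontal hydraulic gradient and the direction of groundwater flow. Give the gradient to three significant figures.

Pressure head at P-3: ψ = P/(ρg) = 87.5×1000 / (1000 × 9.81) = 8.92 m.
Total head at P-3: h = z + ψ = 34.83 + 8.92 = 43.75 m.
Total head at P-9: h = 47.84 m (water level in the piezometer is the total head).
Head difference: h(P-3) − h(P-9) = 43.75 − 47.84 = -4.09 m.
Hydraulic gradient: i = |Δh| / L = 4.09 / 808 = 0.00506.
Flow is from higher to lower head: from P-9 toward P-3, i.e. toward the west.

i ≈ 0.00506; groundwater flows toward the west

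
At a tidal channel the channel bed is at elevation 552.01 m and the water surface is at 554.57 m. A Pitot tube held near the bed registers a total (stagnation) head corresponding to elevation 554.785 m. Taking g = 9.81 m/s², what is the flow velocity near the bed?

v ≈ 2.05 m/s

Near the bed, under hydrostatic conditions, the piezometric head (z + ψ) equals the free-surface elevation, 554.57 m.
Velocity head = total − piezometric = 554.785 − 554.57 = 0.215 m.
v = √(2g·h_v) = √(2 × 9.81 × 0.215) = 2.05 m/s.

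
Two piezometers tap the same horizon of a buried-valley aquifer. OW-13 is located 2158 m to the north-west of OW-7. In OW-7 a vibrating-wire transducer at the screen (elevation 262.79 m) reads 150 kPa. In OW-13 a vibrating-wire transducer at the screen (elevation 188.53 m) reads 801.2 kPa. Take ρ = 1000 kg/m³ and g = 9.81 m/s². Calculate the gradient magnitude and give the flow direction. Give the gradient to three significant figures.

i ≈ 0.00365; groundwater flows toward the north-west

Pressure head at OW-7: ψ = P/(ρg) = 150×1000 / (1000 × 9.81) = 15.29 m.
Total head at OW-7: h = z + ψ = 262.79 + 15.29 = 278.08 m.
Pressure head at OW-13: ψ = P/(ρg) = 801.2×1000 / (1000 × 9.81) = 81.67 m.
Total head at OW-13: h = z + ψ = 188.53 + 81.67 = 270.20 m.
Head difference: h(OW-7) − h(OW-13) = 278.08 − 270.20 = 7.88 m.
Hydraulic gradient: i = |Δh| / L = 7.88 / 2158 = 0.00365.
Flow is from higher to lower head: from OW-7 toward OW-13, i.e. toward the north-west.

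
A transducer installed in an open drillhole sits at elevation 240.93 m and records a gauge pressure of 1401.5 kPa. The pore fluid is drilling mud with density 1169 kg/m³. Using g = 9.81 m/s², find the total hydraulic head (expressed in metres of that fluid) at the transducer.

h ≈ 363.14 m

ψ = P/(ρg) = 1401.5×1000 / (1169 × 9.81) = 122.21 m.
h = z + ψ = 240.93 + 122.21 = 363.14 m.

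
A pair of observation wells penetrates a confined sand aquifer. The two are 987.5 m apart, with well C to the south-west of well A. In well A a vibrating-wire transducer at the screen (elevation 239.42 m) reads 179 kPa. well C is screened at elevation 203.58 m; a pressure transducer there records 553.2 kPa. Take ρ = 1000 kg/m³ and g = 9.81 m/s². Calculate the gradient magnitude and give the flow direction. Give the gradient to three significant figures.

i ≈ 0.00233; groundwater flows toward the north-east

Pressure head at well A: ψ = P/(ρg) = 179×1000 / (1000 × 9.81) = 18.25 m.
Total head at well A: h = z + ψ = 239.42 + 18.25 = 257.67 m.
Pressure head at well C: ψ = P/(ρg) = 553.2×1000 / (1000 × 9.81) = 56.39 m.
Total head at well C: h = z + ψ = 203.58 + 56.39 = 259.97 m.
Head difference: h(well A) − h(well C) = 257.67 − 259.97 = -2.30 m.
Hydraulic gradient: i = |Δh| / L = 2.30 / 987.5 = 0.00233.
Flow is from higher to lower head: from well C toward well A, i.e. toward the north-east.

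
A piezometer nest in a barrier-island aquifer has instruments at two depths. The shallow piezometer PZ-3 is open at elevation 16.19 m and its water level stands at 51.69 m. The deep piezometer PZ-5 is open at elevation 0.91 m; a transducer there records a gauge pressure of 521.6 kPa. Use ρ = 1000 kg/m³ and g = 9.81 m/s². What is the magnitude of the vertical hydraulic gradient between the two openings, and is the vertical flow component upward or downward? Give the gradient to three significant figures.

|i_v| ≈ 0.156; vertical flow is upward

Total head at PZ-3: h = 51.69 m (water level in the standpipe).
Pressure head at PZ-5: ψ = P/(ρg) = 521.6×1000 / (1000 × 9.81) = 53.17 m.
Total head at PZ-5: h = z + ψ = 0.91 + 53.17 = 54.08 m.
Δh = h(PZ-3) − h(PZ-5) = 51.69 − 54.08 = -2.39 m.
Vertical separation Δz = 16.19 − 0.91 = 15.28 m.
|i_v| = |Δh| / Δz = 2.39 / 15.28 = 0.156.
Head is higher in the deep piezometer, so vertical flow is upward (discharge condition).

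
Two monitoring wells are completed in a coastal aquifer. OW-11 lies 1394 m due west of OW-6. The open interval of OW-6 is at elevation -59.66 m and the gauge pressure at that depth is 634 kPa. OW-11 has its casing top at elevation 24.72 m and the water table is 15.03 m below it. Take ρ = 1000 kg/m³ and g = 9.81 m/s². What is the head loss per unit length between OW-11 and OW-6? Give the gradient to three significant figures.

Pressure head at OW-6: ψ = P/(ρg) = 634×1000 / (1000 × 9.81) = 64.63 m.
Total head at OW-6: h = z + ψ = -59.66 + 64.63 = 4.97 m.
Total head at OW-11: h = 24.72 − 15.03 = 9.69 m.
Head difference: h(OW-6) − h(OW-11) = 4.97 − 9.69 = -4.72 m.
Hydraulic gradient: i = |Δh| / L = 4.72 / 1394 = 0.00339.

i ≈ 0.00339 m/m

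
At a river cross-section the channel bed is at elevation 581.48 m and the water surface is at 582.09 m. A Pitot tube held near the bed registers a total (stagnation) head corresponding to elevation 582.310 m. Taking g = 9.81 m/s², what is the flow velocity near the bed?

Near the bed, under hydrostatic conditions, the piezometric head (z + ψ) equals the free-surface elevation, 582.09 m.
Velocity head = total − piezometric = 582.310 − 582.09 = 0.220 m.
v = √(2g·h_v) = √(2 × 9.81 × 0.220) = 2.08 m/s.

v ≈ 2.08 m/s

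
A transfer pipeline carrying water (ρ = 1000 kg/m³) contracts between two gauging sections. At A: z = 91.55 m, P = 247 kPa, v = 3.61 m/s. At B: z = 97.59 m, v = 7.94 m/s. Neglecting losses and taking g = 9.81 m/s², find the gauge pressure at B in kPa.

Pressure head at A: ψ₁ = P₁/(ρg) = 247×1000 / (1000 × 9.81) = 25.18 m.
Velocity heads: v₁²/2g = 3.61²/19.62 = 0.664 m; v₂²/2g = 7.94²/19.62 = 3.213 m.
Total head H = z₁ + ψ₁ + v₁²/2g = 91.55 + 25.18 + 0.664 = 117.39 m.
ψ₂ = H − z₂ − v₂²/2g = 117.39 − 97.59 − 3.213 = 16.59 m.
P₂ = ρgψ₂ = 1000 × 9.81 × 16.59 ≈ 163 kPa.

P₂ ≈ 163 kPa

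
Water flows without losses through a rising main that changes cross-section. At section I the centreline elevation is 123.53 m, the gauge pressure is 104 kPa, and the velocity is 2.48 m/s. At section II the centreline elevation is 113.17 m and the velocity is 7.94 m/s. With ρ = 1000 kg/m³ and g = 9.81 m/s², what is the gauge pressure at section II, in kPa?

P₂ ≈ 177 kPa

Pressure head at I: ψ₁ = P₁/(ρg) = 104×1000 / (1000 × 9.81) = 10.60 m.
Velocity heads: v₁²/2g = 2.48²/19.62 = 0.313 m; v₂²/2g = 7.94²/19.62 = 3.213 m.
Total head H = z₁ + ψ₁ + v₁²/2g = 123.53 + 10.60 + 0.313 = 134.44 m.
ψ₂ = H − z₂ − v₂²/2g = 134.44 − 113.17 − 3.213 = 18.06 m.
P₂ = ρgψ₂ = 1000 × 9.81 × 18.06 ≈ 177 kPa.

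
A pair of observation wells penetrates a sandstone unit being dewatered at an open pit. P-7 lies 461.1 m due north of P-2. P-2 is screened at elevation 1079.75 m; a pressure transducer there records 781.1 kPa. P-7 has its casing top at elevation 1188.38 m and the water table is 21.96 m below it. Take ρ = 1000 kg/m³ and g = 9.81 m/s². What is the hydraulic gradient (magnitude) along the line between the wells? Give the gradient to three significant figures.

Pressure head at P-2: ψ = P/(ρg) = 781.1×1000 / (1000 × 9.81) = 79.62 m.
Total head at P-2: h = z + ψ = 1079.75 + 79.62 = 1159.37 m.
Total head at P-7: h = 1188.38 − 21.96 = 1166.42 m.
Head difference: h(P-2) − h(P-7) = 1159.37 − 1166.42 = -7.05 m.
Hydraulic gradient: i = |Δh| / L = 7.05 / 461.1 = 0.0153.

i ≈ 0.0153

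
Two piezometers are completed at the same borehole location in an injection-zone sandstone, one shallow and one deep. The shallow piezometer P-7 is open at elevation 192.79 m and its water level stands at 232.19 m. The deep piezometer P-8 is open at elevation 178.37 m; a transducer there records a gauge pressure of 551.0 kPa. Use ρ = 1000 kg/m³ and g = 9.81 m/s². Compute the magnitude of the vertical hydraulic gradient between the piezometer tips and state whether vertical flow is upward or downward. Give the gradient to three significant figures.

|i_v| ≈ 0.163; vertical flow is upward

Total head at P-7: h = 232.19 m (water level in the standpipe).
Pressure head at P-8: ψ = P/(ρg) = 551.0×1000 / (1000 × 9.81) = 56.17 m.
Total head at P-8: h = z + ψ = 178.37 + 56.17 = 234.54 m.
Δh = h(P-7) − h(P-8) = 232.19 − 234.54 = -2.35 m.
Vertical separation Δz = 192.79 − 178.37 = 14.42 m.
|i_v| = |Δh| / Δz = 2.35 / 14.42 = 0.163.
Head is higher in the deep piezometer, so vertical flow is upward (discharge condition).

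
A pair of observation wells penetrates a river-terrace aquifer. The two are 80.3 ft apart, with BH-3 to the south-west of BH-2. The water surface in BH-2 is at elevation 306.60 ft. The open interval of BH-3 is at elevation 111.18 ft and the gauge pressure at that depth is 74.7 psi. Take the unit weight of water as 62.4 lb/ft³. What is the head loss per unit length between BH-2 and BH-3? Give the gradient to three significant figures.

i ≈ 0.287 ft/ft

Total head at BH-2: h = 306.60 ft (water level in the piezometer is the total head).
Pressure head at BH-3: ψ = 144·P/γ = 144 × 74.7 / 62.4 = 172.38 ft.
Total head at BH-3: h = z + ψ = 111.18 + 172.38 = 283.56 ft.
Head difference: h(BH-2) − h(BH-3) = 306.60 − 283.56 = 23.04 ft.
Hydraulic gradient: i = |Δh| / L = 23.04 / 80.3 = 0.287.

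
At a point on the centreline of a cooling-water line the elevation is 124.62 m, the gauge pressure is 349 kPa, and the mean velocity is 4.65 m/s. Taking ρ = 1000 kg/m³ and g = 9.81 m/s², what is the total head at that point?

Pressure head ψ = P/(ρg) = 349×1000 / (1000 × 9.81) = 35.58 m.
Velocity head = v²/(2g) = 4.65² / (2 × 9.81) = 1.102 m.
h = z + ψ + v²/(2g) = 124.62 + 35.58 + 1.102 = 161.30 m.

h ≈ 161.30 m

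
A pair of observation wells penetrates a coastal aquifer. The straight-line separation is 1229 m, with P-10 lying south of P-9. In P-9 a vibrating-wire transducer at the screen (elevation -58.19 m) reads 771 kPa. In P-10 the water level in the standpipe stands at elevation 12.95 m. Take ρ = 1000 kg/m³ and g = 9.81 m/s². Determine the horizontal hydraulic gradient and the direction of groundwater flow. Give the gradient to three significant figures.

Pressure head at P-9: ψ = P/(ρg) = 771×1000 / (1000 × 9.81) = 78.59 m.
Total head at P-9: h = z + ψ = -58.19 + 78.59 = 20.40 m.
Total head at P-10: h = 12.95 m (water level in the piezometer is the total head).
Head difference: h(P-9) − h(P-10) = 20.40 − 12.95 = 7.45 m.
Hydraulic gradient: i = |Δh| / L = 7.45 / 1229 = 0.00606.
Flow is from higher to lower head: from P-9 toward P-10, i.e. toward the south.

i ≈ 0.00606; groundwater flows toward the south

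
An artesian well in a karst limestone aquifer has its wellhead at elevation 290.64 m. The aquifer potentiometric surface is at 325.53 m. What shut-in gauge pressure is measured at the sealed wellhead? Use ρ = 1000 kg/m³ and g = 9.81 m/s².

P ≈ 342 kPa

Head above the cap: Δh = 325.53 − 290.64 = 34.89 m.
P = ρgΔh = 1000 × 9.81 × 34.89 = 342271 Pa ≈ 342 kPa.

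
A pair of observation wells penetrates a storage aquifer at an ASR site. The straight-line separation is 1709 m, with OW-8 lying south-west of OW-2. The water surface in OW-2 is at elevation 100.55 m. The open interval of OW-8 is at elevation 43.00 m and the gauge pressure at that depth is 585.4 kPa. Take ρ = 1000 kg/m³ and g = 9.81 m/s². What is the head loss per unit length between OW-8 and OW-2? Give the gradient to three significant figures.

i ≈ 0.00124 m/m

Total head at OW-2: h = 100.55 m (water level in the piezometer is the total head).
Pressure head at OW-8: ψ = P/(ρg) = 585.4×1000 / (1000 × 9.81) = 59.67 m.
Total head at OW-8: h = z + ψ = 43.00 + 59.67 = 102.67 m.
Head difference: h(OW-2) − h(OW-8) = 100.55 − 102.67 = -2.12 m.
Hydraulic gradient: i = |Δh| / L = 2.12 / 1709 = 0.00124.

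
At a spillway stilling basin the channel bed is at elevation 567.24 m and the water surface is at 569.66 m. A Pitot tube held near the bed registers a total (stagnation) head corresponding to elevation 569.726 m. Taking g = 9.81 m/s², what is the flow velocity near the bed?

v ≈ 1.14 m/s

Near the bed, under hydrostatic conditions, the piezometric head (z + ψ) equals the free-surface elevation, 569.66 m.
Velocity head = total − piezometric = 569.726 − 569.66 = 0.066 m.
v = √(2g·h_v) = √(2 × 9.81 × 0.066) = 1.14 m/s.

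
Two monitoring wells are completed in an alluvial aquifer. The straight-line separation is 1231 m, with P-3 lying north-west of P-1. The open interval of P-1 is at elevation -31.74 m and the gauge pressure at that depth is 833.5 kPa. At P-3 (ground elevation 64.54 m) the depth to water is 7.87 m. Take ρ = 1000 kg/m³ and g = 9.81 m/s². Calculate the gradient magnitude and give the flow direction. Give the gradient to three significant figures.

Pressure head at P-1: ψ = P/(ρg) = 833.5×1000 / (1000 × 9.81) = 84.96 m.
Total head at P-1: h = z + ψ = -31.74 + 84.96 = 53.22 m.
Total head at P-3: h = 64.54 − 7.87 = 56.67 m.
Head difference: h(P-1) − h(P-3) = 53.22 − 56.67 = -3.45 m.
Hydraulic gradient: i = |Δh| / L = 3.45 / 1231 = 0.00280.
Flow is from higher to lower head: from P-3 toward P-1, i.e. toward the south-east.

i ≈ 0.00280; groundwater flows toward the south-east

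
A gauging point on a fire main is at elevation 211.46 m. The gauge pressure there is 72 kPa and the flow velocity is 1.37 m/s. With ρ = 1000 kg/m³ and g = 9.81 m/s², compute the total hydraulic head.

h ≈ 218.90 m

Pressure head ψ = P/(ρg) = 72×1000 / (1000 × 9.81) = 7.34 m.
Velocity head = v²/(2g) = 1.37² / (2 × 9.81) = 0.096 m.
h = z + ψ + v²/(2g) = 211.46 + 7.34 + 0.096 = 218.90 m.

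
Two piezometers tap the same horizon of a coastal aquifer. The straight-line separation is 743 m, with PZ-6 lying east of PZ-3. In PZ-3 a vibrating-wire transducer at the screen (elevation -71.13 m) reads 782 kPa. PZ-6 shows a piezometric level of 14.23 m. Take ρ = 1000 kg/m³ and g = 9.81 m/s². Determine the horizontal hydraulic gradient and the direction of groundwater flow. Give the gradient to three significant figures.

Pressure head at PZ-3: ψ = P/(ρg) = 782×1000 / (1000 × 9.81) = 79.71 m.
Total head at PZ-3: h = z + ψ = -71.13 + 79.71 = 8.58 m.
Total head at PZ-6: h = 14.23 m (water level in the piezometer is the total head).
Head difference: h(PZ-3) − h(PZ-6) = 8.58 − 14.23 = -5.65 m.
Hydraulic gradient: i = |Δh| / L = 5.65 / 743 = 0.00760.
Flow is from higher to lower head: from PZ-6 toward PZ-3, i.e. toward the west.

i ≈ 0.00760; groundwater flows toward the west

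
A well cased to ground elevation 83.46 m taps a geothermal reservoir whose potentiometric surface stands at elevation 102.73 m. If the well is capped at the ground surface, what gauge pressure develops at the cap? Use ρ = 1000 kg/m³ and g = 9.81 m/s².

Head above the cap: Δh = 102.73 − 83.46 = 19.27 m.
P = ρgΔh = 1000 × 9.81 × 19.27 = 189039 Pa ≈ 189 kPa.

P ≈ 189 kPa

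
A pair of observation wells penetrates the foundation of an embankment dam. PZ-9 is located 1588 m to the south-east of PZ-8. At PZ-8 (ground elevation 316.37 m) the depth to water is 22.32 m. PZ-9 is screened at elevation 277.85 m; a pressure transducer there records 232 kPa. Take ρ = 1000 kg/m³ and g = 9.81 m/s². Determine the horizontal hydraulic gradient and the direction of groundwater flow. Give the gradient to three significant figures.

i ≈ 0.00469; groundwater flows toward the north-west

Total head at PZ-8: h = 316.37 − 22.32 = 294.05 m.
Pressure head at PZ-9: ψ = P/(ρg) = 232×1000 / (1000 × 9.81) = 23.65 m.
Total head at PZ-9: h = z + ψ = 277.85 + 23.65 = 301.50 m.
Head difference: h(PZ-8) − h(PZ-9) = 294.05 − 301.50 = -7.45 m.
Hydraulic gradient: i = |Δh| / L = 7.45 / 1588 = 0.00469.
Flow is from higher to lower head: from PZ-9 toward PZ-8, i.e. toward the north-west.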